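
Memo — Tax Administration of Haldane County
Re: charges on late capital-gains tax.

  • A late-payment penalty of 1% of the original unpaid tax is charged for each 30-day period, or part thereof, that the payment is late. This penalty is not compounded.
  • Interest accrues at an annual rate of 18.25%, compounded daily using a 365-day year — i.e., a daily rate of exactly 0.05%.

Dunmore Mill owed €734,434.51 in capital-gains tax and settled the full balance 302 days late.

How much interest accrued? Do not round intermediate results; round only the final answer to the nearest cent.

Interest: €734,434.51 × ((1 + 0.0005)^302 − 1) = €734,434.51 × 0.16295277… = €119,678.1381…

€119,678.14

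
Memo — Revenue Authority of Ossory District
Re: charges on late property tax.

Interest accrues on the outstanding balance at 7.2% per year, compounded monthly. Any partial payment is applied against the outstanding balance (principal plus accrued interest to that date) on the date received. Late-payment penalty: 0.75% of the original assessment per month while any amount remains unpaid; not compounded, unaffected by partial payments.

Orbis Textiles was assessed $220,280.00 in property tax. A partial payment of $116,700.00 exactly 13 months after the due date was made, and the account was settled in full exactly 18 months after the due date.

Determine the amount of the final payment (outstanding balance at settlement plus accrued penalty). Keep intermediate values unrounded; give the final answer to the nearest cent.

Monthly rate = 7.2% ÷ 12 = 0.6%
Balance at month 13: $220,280.0000 × (1 + 0.006)^13 = $238,094.2006…
After $116,700.00 payment: $238,094.2006… − $116,700.00 = $121,394.2006…
Balance at month 18: $121,394.2006… × (1 + 0.006)^5 = $125,079.9915…
Penalty: 18 × 0.75% × $220,280.00 = $29,737.80
Final settlement = outstanding balance + penalty = $125,079.9915… + $29,737.80 = $154,817.79

$154,817.79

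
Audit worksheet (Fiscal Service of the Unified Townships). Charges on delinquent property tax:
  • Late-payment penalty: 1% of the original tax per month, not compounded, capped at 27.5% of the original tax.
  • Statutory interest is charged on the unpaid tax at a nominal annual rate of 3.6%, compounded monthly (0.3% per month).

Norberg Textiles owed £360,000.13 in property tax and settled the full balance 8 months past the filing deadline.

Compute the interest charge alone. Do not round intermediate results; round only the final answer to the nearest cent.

£8,731.27

Interest: £360,000.13 × ((1 + 0.003)^8 − 1) = £360,000.13 × 0.0242535… = £8,731.2695…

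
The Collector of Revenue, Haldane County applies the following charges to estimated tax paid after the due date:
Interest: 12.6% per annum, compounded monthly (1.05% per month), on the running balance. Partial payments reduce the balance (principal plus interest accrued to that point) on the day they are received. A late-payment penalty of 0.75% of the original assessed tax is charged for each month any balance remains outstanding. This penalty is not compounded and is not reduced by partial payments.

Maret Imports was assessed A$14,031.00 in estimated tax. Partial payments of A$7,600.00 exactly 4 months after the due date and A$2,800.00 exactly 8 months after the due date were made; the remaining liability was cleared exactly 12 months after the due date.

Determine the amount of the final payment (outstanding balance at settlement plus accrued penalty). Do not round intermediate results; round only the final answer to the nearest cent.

Balance at month 4: A$14,031.0000 × (1 + 0.0105)^4 = A$14,629.6486…
After A$7,600.00 payment: A$14,629.6486… − A$7,600.00 = A$7,029.6486…
Balance at month 8: A$7,029.6486… × (1 + 0.0105)^4 = A$7,329.5766…
After A$2,800.00 payment: A$7,329.5766… − A$2,800.00 = A$4,529.5766…
Balance at month 12: A$4,529.5766… × (1 + 0.0105)^4 = A$4,722.8362…
Penalty: 12 × 0.75% × A$14,031.00 = A$1,262.79
Final settlement = outstanding balance + penalty = A$4,722.8362… + A$1,262.79 = A$5,985.63

A$5,985.63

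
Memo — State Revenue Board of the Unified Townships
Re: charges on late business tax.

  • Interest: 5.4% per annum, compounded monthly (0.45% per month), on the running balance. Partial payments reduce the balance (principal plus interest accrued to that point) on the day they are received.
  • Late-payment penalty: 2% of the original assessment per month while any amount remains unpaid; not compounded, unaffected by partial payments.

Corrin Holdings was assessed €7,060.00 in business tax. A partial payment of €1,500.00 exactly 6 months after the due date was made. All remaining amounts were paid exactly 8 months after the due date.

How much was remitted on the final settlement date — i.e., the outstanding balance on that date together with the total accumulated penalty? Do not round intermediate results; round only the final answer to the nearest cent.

€6,934.27

Balance at month 6: €7,060.0000 × (1 + 0.0045)^6 = €7,252.7774…
After €1,500.00 payment: €7,252.7774… − €1,500.00 = €5,752.7774…
Balance at month 8: €5,752.7774… × (1 + 0.0045)^2 = €5,804.6689…
Penalty: 8 × 2% × €7,060.00 = €1,129.60
Final settlement = outstanding balance + penalty = €5,804.6689… + €1,129.60 = €6,934.27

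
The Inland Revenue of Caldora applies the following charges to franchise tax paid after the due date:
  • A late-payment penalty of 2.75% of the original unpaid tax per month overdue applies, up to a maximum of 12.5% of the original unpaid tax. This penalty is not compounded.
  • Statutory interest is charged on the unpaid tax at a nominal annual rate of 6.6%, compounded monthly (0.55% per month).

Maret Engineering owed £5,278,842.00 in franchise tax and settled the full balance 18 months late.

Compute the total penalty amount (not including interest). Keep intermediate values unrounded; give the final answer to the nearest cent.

£659,855.25

Penalty (uncapped): 18 × 2.75% × £5,278,842.00 = £2,613,026.79; cap = 12.5% × £5,278,842.00 = £659,855.25 → penalty = £659,855.25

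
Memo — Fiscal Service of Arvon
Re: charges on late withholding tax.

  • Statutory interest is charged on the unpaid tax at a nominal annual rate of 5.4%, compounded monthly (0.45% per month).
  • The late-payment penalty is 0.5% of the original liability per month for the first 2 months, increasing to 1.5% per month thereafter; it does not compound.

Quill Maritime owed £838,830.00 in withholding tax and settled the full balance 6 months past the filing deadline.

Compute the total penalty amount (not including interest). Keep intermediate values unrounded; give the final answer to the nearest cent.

£58,718.10

Penalty, months 1–2: 2 × 0.5% × £838,830.00 = £8,388.30
Penalty, months 3–6: 4 × 1.5% × £838,830.00 = £50,329.80
Total penalty = £8,388.30 + £50,329.80 = £58,718.10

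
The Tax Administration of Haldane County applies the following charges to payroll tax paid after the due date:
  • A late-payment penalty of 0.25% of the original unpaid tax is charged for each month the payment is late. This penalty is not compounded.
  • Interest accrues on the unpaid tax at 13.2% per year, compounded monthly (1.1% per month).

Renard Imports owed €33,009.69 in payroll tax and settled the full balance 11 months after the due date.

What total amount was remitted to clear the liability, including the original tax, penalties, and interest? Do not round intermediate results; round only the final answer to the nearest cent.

€38,138.72

Late-payment penalty: 11 × 0.25% × €33,009.69 = €907.77…
Interest: €33,009.69 × ((1 + 0.011)^11 − 1) = €33,009.69 × 0.1278795… = €4,221.2634…
Total = €33,009.69 + €907.7665… + €4,221.2634… = €38,138.72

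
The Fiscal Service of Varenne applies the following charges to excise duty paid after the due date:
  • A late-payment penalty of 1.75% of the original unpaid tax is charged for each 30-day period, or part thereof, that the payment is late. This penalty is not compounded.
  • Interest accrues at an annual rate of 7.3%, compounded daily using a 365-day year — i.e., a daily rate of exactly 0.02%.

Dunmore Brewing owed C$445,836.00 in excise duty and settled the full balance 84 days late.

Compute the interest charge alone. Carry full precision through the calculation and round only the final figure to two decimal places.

Interest: C$445,836.00 × ((1 + 0.0002)^84 − 1) = C$445,836.00 × 0.01694021… = C$7,552.5534…

C$7,552.55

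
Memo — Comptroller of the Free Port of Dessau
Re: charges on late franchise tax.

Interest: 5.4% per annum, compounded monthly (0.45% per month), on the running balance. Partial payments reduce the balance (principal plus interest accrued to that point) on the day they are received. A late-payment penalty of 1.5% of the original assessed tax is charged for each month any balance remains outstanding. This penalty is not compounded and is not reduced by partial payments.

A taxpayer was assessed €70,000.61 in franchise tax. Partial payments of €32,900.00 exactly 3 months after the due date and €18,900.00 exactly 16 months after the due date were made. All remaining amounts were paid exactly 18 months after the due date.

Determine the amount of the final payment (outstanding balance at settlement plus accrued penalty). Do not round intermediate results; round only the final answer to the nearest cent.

Balance at month 3: €70,000.6100 × (1 + 0.0045)^3 = €70,949.8772…
After €32,900.00 payment: €70,949.8772… − €32,900.00 = €38,049.8772…
Balance at month 16: €38,049.8772… × (1 + 0.0045)^13 = €40,336.8976…
After €18,900.00 payment: €40,336.8976… − €18,900.00 = €21,436.8976…
Balance at month 18: €21,436.8976… × (1 + 0.0045)^2 = €21,630.2638…
Penalty: 18 × 1.5% × €70,000.61 = €18,900.16…
Final settlement = outstanding balance + penalty = €21,630.2638… + €18,900.16… = €40,530.43

€40,530.43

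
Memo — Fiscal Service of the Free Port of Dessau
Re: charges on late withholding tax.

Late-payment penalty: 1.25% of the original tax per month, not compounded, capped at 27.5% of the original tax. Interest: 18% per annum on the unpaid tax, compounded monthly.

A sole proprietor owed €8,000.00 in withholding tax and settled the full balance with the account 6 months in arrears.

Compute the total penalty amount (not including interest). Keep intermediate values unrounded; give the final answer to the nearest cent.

Penalty: 6 × 1.25% × €8,000.00 = €600.00 (below the 27.5% cap of €2,200.00)

€600.00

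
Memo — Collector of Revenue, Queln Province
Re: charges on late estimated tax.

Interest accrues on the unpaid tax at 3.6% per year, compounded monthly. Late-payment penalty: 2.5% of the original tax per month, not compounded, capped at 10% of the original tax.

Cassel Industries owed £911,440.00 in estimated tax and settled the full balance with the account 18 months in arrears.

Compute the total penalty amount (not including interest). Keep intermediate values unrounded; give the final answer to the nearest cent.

Penalty (uncapped): 18 × 2.5% × £911,440.00 = £410,148.00; cap = 10% × £911,440.00 = £91,144.00 → penalty = £91,144.00

£91,144.00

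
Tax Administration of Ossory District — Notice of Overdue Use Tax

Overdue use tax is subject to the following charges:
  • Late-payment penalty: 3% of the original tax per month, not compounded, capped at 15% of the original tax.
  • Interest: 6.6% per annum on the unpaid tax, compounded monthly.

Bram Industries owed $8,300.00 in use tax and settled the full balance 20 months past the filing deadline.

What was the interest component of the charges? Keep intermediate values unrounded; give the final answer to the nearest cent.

$962.32

Interest (6.6%/yr ÷ 12 = 0.55%/month): $8,300.00 × ((1 + 0.0055)^20 − 1) = $962.3159…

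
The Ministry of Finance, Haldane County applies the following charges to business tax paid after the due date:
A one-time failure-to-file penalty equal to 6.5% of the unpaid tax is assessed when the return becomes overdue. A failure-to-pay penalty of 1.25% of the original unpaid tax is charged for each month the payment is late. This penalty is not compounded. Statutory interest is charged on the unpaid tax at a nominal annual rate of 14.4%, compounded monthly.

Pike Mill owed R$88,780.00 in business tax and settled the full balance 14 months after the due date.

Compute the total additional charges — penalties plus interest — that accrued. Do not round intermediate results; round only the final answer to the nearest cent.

Failure-to-file penalty: 6.5% × R$88,780.00 = R$5,770.70
Failure-to-pay penalty = 1.25% × R$88,780.00 × 14 mo = R$15,536.50
Interest (14.4%/yr ÷ 12 = 1.2%/month): R$88,780.00 × ((1 + 0.012)^14 − 1) = R$16,136.1428…
Penalties + interest = R$21,307.2000 + R$16,136.1428… = R$37,443.34

R$37,443.34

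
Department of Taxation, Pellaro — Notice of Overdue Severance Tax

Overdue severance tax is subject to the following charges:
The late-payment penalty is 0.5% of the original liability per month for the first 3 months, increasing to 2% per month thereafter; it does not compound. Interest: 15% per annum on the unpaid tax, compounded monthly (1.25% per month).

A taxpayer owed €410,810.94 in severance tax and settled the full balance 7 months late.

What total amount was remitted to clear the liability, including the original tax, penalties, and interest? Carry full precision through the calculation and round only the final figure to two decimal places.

€487,160.35

Penalty, months 1–3: 3 × 0.5% × €410,810.94 = €6,162.16…
Penalty, months 4–7: 4 × 2% × €410,810.94 = €32,864.88…
Interest: €410,810.94 × ((1 + 0.0125)^7 − 1) = €410,810.94 × 0.0908505… = €37,322.3671…
Total = €410,810.94 + €39,027.0393 + €37,322.3671… = €487,160.35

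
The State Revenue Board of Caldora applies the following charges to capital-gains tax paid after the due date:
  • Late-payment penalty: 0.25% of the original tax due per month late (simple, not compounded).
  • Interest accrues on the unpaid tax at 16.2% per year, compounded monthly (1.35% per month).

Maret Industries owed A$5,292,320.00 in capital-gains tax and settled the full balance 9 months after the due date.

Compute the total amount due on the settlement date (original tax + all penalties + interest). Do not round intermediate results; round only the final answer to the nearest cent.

Late-payment penalty = 0.25% × A$5,292,320.00 × 9 mo = A$119,077.20
Interest: A$5,292,320.00 × ((1 + 0.0135)^9 − 1) = A$5,292,320.00 × 0.1282719… = A$678,856.0138…
Total = A$5,292,320.00 + A$119,077.2000 + A$678,856.0138… = A$6,090,253.21

A$6,090,253.21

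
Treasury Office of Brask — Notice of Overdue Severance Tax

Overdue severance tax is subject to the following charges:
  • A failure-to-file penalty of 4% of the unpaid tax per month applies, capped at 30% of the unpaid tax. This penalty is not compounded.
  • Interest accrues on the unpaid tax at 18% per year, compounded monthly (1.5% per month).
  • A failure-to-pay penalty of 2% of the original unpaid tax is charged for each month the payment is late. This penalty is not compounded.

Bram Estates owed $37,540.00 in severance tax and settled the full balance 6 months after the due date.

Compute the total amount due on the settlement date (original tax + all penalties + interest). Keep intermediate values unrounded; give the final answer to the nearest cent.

$54,562.26

Failure-to-file: 6 × 4% × $37,540.00 = $9,009.60 (under the 30% cap)
Failure-to-pay penalty: 6 × 2% × $37,540.00 = $4,504.80
Interest: $37,540.00 × ((1 + 0.015)^6 − 1) = $37,540.00 × 0.0934433… = $3,507.8601…
Total = $37,540.00 + $13,514.4000 + $3,507.8601… = $54,562.26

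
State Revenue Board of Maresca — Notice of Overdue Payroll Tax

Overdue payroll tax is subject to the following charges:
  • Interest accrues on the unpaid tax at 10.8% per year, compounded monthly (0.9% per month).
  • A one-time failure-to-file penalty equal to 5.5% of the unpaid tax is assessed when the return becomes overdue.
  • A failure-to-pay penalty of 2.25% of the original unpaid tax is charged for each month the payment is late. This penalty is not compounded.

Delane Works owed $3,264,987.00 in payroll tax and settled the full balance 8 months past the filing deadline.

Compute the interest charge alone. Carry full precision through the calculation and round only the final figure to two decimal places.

$242,618.85

Interest: $3,264,987.00 × ((1 + 0.009)^8 − 1) = $3,264,987.00 × 0.0743093… = $242,618.8547…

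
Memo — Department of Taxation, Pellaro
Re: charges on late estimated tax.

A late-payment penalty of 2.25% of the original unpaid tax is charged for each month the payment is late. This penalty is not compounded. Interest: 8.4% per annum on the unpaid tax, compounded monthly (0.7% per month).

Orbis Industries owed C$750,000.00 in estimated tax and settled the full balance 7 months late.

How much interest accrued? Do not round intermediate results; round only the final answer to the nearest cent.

C$37,530.82

Interest: C$750,000.00 × ((1 + 0.007)^7 − 1) = C$750,000.00 × 0.0500411… = C$37,530.8170…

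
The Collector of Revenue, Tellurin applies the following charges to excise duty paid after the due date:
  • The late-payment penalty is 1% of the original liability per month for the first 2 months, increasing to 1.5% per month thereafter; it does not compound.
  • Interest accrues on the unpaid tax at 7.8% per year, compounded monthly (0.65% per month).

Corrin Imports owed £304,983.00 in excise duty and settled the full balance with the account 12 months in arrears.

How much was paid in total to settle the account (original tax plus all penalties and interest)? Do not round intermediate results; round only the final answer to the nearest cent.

£381,487.93

Penalty, months 1–2: 2 × 1% × £304,983.00 = £6,099.66
Penalty, months 3–12: 10 × 1.5% × £304,983.00 = £45,747.45
Interest: £304,983.00 × ((1 + 0.0065)^12 − 1) = £304,983.00 × 0.0808498… = £24,657.8177…
Total = £304,983.00 + £51,847.1100 + £24,657.8177… = £381,487.93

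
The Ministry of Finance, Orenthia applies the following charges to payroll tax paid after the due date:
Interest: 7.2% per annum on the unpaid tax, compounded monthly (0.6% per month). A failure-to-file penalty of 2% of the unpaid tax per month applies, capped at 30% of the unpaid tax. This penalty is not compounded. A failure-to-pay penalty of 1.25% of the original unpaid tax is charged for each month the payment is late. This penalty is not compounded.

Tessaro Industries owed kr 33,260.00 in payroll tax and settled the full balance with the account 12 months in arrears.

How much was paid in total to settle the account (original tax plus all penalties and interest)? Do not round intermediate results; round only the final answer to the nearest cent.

Failure-to-file: 12 × 2% × kr 33,260.00 = kr 7,982.40 (under the 30% cap)
Failure-to-pay penalty: 12 × 1.25% × kr 33,260.00 = kr 4,989.00
Interest: kr 33,260.00 × ((1 + 0.006)^12 − 1) = kr 33,260.00 × 0.0744242… = kr 2,475.3478…
Total = kr 33,260.00 + kr 12,971.4000 + kr 2,475.3478… = kr 48,706.75

kr 48,706.75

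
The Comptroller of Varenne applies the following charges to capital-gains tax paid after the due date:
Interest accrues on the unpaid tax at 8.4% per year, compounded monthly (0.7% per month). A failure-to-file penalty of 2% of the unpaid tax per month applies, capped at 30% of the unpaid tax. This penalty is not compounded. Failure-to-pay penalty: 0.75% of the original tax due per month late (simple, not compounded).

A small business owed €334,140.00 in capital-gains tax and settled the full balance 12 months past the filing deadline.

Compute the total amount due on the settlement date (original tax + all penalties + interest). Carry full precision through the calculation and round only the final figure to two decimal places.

Failure-to-file: 12 × 2% × €334,140.00 = €80,193.60 (under the 30% cap)
Failure-to-pay penalty = 0.75% × €334,140.00 × 12 mo = €30,072.60
Interest: €334,140.00 × ((1 + 0.007)^12 − 1) = €334,140.00 × 0.0873107… = €29,173.9846…
Total = €334,140.00 + €110,266.2000 + €29,173.9846… = €473,580.18

€473,580.18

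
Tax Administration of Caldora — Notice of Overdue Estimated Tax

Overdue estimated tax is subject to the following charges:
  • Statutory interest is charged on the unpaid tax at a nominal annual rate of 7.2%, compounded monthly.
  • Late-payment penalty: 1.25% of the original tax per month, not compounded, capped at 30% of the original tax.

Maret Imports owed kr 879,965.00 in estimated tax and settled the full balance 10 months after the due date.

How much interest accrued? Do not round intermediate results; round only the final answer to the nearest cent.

kr 54,246.49

Interest (7.2%/yr ÷ 12 = 0.6%/month): kr 879,965.00 × ((1 + 0.006)^10 − 1) = kr 54,246.4932…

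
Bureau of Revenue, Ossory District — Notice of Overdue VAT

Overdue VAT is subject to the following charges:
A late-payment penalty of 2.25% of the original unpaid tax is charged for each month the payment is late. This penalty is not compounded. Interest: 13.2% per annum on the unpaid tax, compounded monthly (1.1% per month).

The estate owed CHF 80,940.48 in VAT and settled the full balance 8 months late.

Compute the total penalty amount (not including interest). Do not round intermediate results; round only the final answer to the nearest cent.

CHF 14,569.29

Late-payment penalty = 2.25% × CHF 80,940.48 × 8 mo = CHF 14,569.29…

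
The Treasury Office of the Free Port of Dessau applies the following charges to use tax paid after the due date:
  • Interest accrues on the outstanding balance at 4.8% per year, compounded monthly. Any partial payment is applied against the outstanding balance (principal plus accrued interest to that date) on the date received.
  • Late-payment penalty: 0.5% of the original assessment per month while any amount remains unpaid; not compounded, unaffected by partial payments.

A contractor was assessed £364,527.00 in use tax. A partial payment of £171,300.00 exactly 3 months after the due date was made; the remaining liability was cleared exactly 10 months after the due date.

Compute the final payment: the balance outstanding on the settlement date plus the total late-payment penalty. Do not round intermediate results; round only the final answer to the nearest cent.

Monthly rate = 4.8% ÷ 12 = 0.4%
Balance at month 3: £364,527.0000 × (1 + 0.004)^3 = £368,918.8446…
After £171,300.00 payment: £368,918.8446… − £171,300.00 = £197,618.8446…
Balance at month 10: £197,618.8446… × (1 + 0.004)^7 = £203,219.0166…
Penalty: 10 × 0.5% × £364,527.00 = £18,226.35
Final settlement = outstanding balance + penalty = £203,219.0166… + £18,226.35 = £221,445.37

£221,445.37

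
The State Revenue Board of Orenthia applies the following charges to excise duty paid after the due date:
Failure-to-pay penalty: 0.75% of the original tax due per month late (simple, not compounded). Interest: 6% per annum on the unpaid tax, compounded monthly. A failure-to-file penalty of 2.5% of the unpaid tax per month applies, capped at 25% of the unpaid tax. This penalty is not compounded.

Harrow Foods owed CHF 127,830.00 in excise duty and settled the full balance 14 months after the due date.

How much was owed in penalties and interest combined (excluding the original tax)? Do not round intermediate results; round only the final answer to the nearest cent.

CHF 54,624.46

Failure-to-file: 14 × 2.5% × CHF 127,830.00 = CHF 44,740.50, capped at 25% × CHF 127,830.00 = CHF 31,957.50
Failure-to-pay penalty: 14 × 0.75% × CHF 127,830.00 = CHF 13,422.15
Interest (6%/yr ÷ 12 = 0.5%/month): CHF 127,830.00 × ((1 + 0.005)^14 − 1) = CHF 9,244.8103…
Penalties + interest = CHF 45,379.6500 + CHF 9,244.8103… = CHF 54,624.46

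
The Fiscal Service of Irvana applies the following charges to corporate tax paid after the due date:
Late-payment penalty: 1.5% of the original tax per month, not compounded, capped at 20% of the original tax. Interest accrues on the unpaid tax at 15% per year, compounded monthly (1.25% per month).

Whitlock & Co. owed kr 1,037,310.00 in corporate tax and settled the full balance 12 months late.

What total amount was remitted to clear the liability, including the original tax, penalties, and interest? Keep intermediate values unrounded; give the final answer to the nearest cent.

kr 1,390,778.07

Penalty: 12 × 1.5% × kr 1,037,310.00 = kr 186,715.80 (below the 20% cap of kr 207,462.00)
Interest: kr 1,037,310.00 × ((1 + 0.0125)^12 − 1) = kr 1,037,310.00 × 0.1607545… = kr 166,752.2688…
Total = kr 1,037,310.00 + kr 186,715.8000 + kr 166,752.2688… = kr 1,390,778.07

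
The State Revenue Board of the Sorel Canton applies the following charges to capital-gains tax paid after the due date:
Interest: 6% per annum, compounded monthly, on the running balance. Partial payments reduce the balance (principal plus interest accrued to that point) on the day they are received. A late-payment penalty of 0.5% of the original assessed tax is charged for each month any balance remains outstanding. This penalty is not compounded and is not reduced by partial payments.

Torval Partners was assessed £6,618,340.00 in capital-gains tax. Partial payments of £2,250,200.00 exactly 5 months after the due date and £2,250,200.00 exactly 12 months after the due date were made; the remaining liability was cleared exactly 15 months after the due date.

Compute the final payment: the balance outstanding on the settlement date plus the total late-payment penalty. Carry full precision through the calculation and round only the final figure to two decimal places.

Monthly rate = 6% ÷ 12 = 0.5%
Balance at month 5: £6,618,340.0000 × (1 + 0.005)^5 = £6,785,461.3786…
After £2,250,200.00 payment: £6,785,461.3786… − £2,250,200.00 = £4,535,261.3786…
Balance at month 12: £4,535,261.3786… × (1 + 0.005)^7 = £4,696,396.4804…
After £2,250,200.00 payment: £4,696,396.4804… − £2,250,200.00 = £2,446,196.4804…
Balance at month 15: £2,446,196.4804… × (1 + 0.005)^3 = £2,483,073.1981…
Penalty: 15 × 0.5% × £6,618,340.00 = £496,375.50
Final settlement = outstanding balance + penalty = £2,483,073.1981… + £496,375.50 = £2,979,448.70

£2,979,448.70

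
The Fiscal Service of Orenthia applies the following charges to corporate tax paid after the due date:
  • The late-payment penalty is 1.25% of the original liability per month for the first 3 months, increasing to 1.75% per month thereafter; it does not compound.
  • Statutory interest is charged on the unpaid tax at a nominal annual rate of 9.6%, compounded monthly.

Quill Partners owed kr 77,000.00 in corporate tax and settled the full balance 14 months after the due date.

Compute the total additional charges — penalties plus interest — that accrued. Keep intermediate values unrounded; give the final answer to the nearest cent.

Penalty, months 1–3: 3 × 1.25% × kr 77,000.00 = kr 2,887.50
Penalty, months 4–14: 11 × 1.75% × kr 77,000.00 = kr 14,822.50
Interest (9.6%/yr ÷ 12 = 0.8%/month): kr 77,000.00 × ((1 + 0.008)^14 − 1) = kr 9,087.1192…
Penalties + interest = kr 17,710.0000 + kr 9,087.1192… = kr 26,797.12

kr 26,797.12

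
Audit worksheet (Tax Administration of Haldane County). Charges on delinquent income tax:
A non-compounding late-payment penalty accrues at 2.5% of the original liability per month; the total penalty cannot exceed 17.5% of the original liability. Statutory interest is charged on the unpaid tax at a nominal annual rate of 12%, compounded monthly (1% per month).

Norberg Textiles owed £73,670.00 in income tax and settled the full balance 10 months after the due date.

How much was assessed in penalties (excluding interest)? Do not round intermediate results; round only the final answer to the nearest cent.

£12,892.25

Penalty (uncapped): 10 × 2.5% × £73,670.00 = £18,417.50; cap = 17.5% × £73,670.00 = £12,892.25 → penalty = £12,892.25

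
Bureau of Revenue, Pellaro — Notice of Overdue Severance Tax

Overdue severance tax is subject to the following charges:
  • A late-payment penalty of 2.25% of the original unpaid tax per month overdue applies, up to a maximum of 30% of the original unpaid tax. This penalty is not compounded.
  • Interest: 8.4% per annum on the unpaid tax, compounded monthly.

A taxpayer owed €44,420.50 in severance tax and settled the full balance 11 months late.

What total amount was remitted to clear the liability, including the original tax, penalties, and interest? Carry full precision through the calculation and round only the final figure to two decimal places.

€58,957.22

Penalty: 11 × 2.25% × €44,420.50 = €10,994.07… (below the 30% cap of €13,326.15)
Interest (8.4%/yr ÷ 12 = 0.7%/month): €44,420.50 × ((1 + 0.007)^11 − 1) = €3,542.6413…
Total = €44,420.50 + €10,994.0738… + €3,542.6413… = €58,957.22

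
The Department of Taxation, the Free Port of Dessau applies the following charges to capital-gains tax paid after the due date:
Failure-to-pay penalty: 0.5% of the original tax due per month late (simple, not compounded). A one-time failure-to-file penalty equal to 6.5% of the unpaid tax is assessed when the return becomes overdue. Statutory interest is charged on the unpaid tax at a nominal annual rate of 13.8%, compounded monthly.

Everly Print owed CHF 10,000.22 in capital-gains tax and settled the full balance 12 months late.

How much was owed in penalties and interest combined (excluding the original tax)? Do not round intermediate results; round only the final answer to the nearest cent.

CHF 2,720.78

Failure-to-file penalty: 6.5% × CHF 10,000.22 = CHF 650.01…
Failure-to-pay penalty: 12 × 0.5% × CHF 10,000.22 = CHF 600.01…
Interest (13.8%/yr ÷ 12 = 1.15%/month): CHF 10,000.22 × ((1 + 0.0115)^12 − 1) = CHF 1,470.7515…
Penalties + interest = CHF 1,250.0275 + CHF 1,470.7515… = CHF 2,720.78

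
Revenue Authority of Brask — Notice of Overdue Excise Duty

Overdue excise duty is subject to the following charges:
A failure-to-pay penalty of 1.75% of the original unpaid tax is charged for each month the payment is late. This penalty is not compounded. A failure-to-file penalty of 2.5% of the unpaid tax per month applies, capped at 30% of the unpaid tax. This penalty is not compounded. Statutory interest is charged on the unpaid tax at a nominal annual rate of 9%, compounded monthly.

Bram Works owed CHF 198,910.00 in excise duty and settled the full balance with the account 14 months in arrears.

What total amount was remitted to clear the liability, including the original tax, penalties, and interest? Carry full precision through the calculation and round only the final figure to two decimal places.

Failure-to-file: 14 × 2.5% × CHF 198,910.00 = CHF 69,618.50, capped at 30% × CHF 198,910.00 = CHF 59,673.00
Failure-to-pay penalty: 14 × 1.75% × CHF 198,910.00 = CHF 48,732.95
Interest (9%/yr ÷ 12 = 0.75%/month): CHF 198,910.00 × ((1 + 0.0075)^14 − 1) = CHF 21,934.9052…
Total = CHF 198,910.00 + CHF 108,405.9500 + CHF 21,934.9052… = CHF 329,250.86

CHF 329,250.86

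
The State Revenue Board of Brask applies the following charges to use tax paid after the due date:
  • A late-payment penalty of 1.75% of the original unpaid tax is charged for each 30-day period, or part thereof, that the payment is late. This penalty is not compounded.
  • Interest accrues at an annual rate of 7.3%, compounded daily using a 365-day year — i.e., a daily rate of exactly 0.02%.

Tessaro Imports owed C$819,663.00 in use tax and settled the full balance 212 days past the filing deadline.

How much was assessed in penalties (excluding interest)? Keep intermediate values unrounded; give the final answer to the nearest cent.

Penalty periods: ⌈212/30⌉ = 8; penalty = 8 × 1.75% × C$819,663.00 = C$114,752.82

C$114,752.82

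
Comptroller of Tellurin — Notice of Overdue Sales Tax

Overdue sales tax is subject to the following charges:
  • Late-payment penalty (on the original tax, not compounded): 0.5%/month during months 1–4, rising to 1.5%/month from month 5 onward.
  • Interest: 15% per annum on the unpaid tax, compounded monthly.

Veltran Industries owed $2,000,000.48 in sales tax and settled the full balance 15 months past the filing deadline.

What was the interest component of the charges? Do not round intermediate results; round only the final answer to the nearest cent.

$409,658.46

Interest (15%/yr ÷ 12 = 1.25%/month): $2,000,000.48 × ((1 + 0.0125)^15 − 1) = $409,658.4642…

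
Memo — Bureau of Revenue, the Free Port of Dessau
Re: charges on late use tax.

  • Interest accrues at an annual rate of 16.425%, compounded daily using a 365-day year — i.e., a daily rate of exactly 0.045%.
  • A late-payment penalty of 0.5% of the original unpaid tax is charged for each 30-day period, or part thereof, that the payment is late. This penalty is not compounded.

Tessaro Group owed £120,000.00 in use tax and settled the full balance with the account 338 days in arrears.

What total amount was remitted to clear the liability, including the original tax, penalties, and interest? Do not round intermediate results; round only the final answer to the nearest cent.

£146,908.42

Penalty periods: ⌈338/30⌉ = 12; penalty = 12 × 0.5% × £120,000.00 = £7,200.00
Interest: £120,000.00 × ((1 + 0.00045)^338 − 1) = £120,000.00 × 0.16423683… = £19,708.4192…
Total = £120,000.00 + £7,200.0000 + £19,708.4192… = £146,908.42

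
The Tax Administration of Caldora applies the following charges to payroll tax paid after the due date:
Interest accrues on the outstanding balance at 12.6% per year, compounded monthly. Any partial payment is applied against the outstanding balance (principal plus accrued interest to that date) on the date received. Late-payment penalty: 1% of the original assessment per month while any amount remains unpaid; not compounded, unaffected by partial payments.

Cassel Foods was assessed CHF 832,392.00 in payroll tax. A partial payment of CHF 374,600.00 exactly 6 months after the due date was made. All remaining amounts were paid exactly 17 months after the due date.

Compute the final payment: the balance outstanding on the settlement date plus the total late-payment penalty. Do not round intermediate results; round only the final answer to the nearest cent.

CHF 715,430.64

Monthly rate = 12.6% ÷ 12 = 1.05%
Balance at month 6: CHF 832,392.0000 × (1 + 0.0105)^6 = CHF 886,228.6886…
After CHF 374,600.00 payment: CHF 886,228.6886… − CHF 374,600.00 = CHF 511,628.6886…
Balance at month 17: CHF 511,628.6886… × (1 + 0.0105)^11 = CHF 573,923.9986…
Penalty: 17 × 1% × CHF 832,392.00 = CHF 141,506.64
Final settlement = outstanding balance + penalty = CHF 573,923.9986… + CHF 141,506.64 = CHF 715,430.64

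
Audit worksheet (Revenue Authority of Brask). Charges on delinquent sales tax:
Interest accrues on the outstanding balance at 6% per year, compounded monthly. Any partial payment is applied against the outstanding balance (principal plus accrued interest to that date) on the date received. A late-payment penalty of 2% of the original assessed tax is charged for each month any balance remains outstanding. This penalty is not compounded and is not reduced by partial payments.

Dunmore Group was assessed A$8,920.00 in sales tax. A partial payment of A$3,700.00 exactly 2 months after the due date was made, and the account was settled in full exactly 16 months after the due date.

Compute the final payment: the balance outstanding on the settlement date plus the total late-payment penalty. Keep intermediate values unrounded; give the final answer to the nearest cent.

Monthly rate = 6% ÷ 12 = 0.5%
Balance at month 2: A$8,920.0000 × (1 + 0.005)^2 = A$9,009.4230
After A$3,700.00 payment: A$9,009.4230 − A$3,700.00 = A$5,309.4230
Balance at month 16: A$5,309.4230 × (1 + 0.005)^14 = A$5,693.4065…
Penalty: 16 × 2% × A$8,920.00 = A$2,854.40
Final settlement = outstanding balance + penalty = A$5,693.4065… + A$2,854.40 = A$8,547.81

A$8,547.81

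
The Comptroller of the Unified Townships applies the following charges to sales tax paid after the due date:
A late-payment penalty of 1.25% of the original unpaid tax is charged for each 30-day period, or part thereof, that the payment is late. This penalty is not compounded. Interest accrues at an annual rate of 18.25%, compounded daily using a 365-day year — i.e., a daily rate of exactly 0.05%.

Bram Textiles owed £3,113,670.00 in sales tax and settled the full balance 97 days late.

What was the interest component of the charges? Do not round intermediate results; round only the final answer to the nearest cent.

£154,695.37

Interest: £3,113,670.00 × ((1 + 0.0005)^97 − 1) = £3,113,670.00 × 0.04968265… = £154,695.3724…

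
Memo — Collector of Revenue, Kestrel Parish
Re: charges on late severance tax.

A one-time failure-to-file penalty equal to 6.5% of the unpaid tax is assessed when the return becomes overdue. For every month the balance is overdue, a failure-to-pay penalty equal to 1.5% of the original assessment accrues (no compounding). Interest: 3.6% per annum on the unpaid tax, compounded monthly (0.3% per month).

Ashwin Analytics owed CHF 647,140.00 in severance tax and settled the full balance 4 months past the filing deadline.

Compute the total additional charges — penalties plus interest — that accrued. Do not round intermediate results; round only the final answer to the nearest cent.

CHF 88,693.20

Failure-to-file penalty: 6.5% × CHF 647,140.00 = CHF 42,064.10
Failure-to-pay penalty = 1.5% × CHF 647,140.00 × 4 mo = CHF 38,828.40
Interest: CHF 647,140.00 × ((1 + 0.003)^4 − 1) = CHF 647,140.00 × 0.0120541… = CHF 7,800.6955…
Penalties + interest = CHF 80,892.5000 + CHF 7,800.6955… = CHF 88,693.20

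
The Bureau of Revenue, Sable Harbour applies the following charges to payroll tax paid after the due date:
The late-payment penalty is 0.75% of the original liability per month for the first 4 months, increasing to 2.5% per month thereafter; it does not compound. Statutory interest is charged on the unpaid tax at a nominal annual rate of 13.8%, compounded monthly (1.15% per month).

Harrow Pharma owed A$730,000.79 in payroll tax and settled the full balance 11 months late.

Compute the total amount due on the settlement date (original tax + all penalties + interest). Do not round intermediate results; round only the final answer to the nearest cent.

A$977,493.37

Penalty, months 1–4: 4 × 0.75% × A$730,000.79 = A$21,900.02…
Penalty, months 5–11: 7 × 2.5% × A$730,000.79 = A$127,750.14…
Interest: A$730,000.79 × ((1 + 0.0115)^11 − 1) = A$730,000.79 × 0.1340306… = A$97,842.4148…
Total = A$730,000.79 + A$149,650.1620… + A$97,842.4148… = A$977,493.37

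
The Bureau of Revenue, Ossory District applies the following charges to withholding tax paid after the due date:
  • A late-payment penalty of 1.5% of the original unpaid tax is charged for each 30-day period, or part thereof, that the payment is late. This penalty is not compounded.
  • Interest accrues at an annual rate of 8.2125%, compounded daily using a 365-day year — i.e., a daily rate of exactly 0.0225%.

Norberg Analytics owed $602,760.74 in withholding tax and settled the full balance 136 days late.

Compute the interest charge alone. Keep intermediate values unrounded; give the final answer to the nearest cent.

Interest: $602,760.74 × ((1 + 0.000225)^136 − 1) = $602,760.74 × 0.03106944… = $18,727.4406…

$18,727.44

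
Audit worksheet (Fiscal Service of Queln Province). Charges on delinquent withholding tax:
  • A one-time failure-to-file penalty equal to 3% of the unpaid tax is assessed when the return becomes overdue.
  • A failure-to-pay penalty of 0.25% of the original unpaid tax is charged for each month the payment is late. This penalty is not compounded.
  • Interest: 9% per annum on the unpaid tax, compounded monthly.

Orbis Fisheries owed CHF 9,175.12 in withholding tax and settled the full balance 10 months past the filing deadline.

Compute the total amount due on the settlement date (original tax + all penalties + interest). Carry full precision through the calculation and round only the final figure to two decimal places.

Failure-to-file penalty: 3% × CHF 9,175.12 = CHF 275.25…
Failure-to-pay penalty = 0.25% × CHF 9,175.12 × 10 mo = CHF 229.38…
Interest (9%/yr ÷ 12 = 0.75%/month): CHF 9,175.12 × ((1 + 0.0075)^10 − 1) = CHF 711.8292…
Total = CHF 9,175.12 + CHF 504.6316 + CHF 711.8292… = CHF 10,391.58

CHF 10,391.58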